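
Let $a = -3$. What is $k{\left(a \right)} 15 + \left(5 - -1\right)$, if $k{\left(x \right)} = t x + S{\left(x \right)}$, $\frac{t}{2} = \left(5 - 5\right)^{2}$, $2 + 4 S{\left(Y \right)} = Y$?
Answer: $- \frac{51}{4} \approx -12.75$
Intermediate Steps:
$S{\left(Y \right)} = - \frac{1}{2} + \frac{Y}{4}$
$t = 0$ ($t = 2 \left(5 - 5\right)^{2} = 2 \cdot 0^{2} = 2 \cdot 0 = 0$)
$k{\left(x \right)} = - \frac{1}{2} + \frac{x}{4}$ ($k{\left(x \right)} = 0 x + \left(- \frac{1}{2} + \frac{x}{4}\right) = 0 + \left(- \frac{1}{2} + \frac{x}{4}\right) = - \frac{1}{2} + \frac{x}{4}$)
$k{\left(a \right)} 15 + \left(5 - -1\right) = \left(- \frac{1}{2} + \frac{1}{4} \left(-3\right)\right) 15 + \left(5 - -1\right) = \left(- \frac{1}{2} - \frac{3}{4}\right) 15 + \left(5 + 1\right) = \left(- \frac{5}{4}\right) 15 + 6 = - \frac{75}{4} + 6 = - \frac{51}{4}$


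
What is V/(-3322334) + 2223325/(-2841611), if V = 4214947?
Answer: -19363868000167/9440780840074 ≈ -2.0511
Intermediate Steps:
V/(-3322334) + 2223325/(-2841611) = 4214947/(-3322334) + 2223325/(-2841611) = 4214947*(-1/3322334) + 2223325*(-1/2841611) = -4214947/3322334 - 2223325/2841611 = -19363868000167/9440780840074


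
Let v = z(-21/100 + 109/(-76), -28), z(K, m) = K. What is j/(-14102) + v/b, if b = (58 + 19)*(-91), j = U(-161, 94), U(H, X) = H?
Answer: 49715817/4266912650 ≈ 0.011651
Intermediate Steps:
j = -161
v = -781/475 (v = -21/100 + 109/(-76) = -21*1/100 + 109*(-1/76) = -21/100 - 109/76 = -781/475 ≈ -1.6442)
b = -7007 (b = 77*(-91) = -7007)
j/(-14102) + v/b = -161/(-14102) - 781/475/(-7007) = -161*(-1/14102) - 781/475*(-1/7007) = 161/14102 + 71/302575 = 49715817/4266912650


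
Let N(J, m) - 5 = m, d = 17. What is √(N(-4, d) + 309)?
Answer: √331 ≈ 18.193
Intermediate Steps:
N(J, m) = 5 + m
√(N(-4, d) + 309) = √((5 + 17) + 309) = √(22 + 309) = √331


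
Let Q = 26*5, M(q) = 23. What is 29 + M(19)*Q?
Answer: 3019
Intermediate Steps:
Q = 130
29 + M(19)*Q = 29 + 23*130 = 29 + 2990 = 3019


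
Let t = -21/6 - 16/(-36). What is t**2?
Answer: 3025/324 ≈ 9.3364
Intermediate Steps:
t = -55/18 (t = -21*1/6 - 16*(-1/36) = -7/2 + 4/9 = -55/18 ≈ -3.0556)
t**2 = (-55/18)**2 = 3025/324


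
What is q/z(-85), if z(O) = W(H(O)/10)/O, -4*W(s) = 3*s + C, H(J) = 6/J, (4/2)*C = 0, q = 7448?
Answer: -1076236000/9 ≈ -1.1958e+8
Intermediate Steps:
C = 0 (C = (½)*0 = 0)
W(s) = -3*s/4 (W(s) = -(3*s + 0)/4 = -3*s/4)
z(O) = -9/(20*O²) (z(O) = (-3*6/O/(4*10))/O = (-9/(20*O))/O = -9/(20*O²))
q/z(-85) = 7448/((-9/20/(-85)²)) = 7448/((-9/20*1/7225)) = 7448/(-9/144500) = 7448*(-144500/9) = -1076236000/9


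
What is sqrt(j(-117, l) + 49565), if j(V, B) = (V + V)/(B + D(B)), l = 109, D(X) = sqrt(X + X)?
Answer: sqrt(5402351 + 49565*sqrt(218))/sqrt(109 + sqrt(218)) ≈ 222.63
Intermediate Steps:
D(X) = sqrt(2)*sqrt(X) (D(X) = sqrt(2*X) = sqrt(2)*sqrt(X))
j(V, B) = 2*V/(B + sqrt(2)*sqrt(B)) (j(V, B) = (V + V)/(B + sqrt(2)*sqrt(B)) = (2*V)/(B + sqrt(2)*sqrt(B)) = 2*V/(B + sqrt(2)*sqrt(B)))
sqrt(j(-117, l) + 49565) = sqrt(2*(-117)/(109 + sqrt(2)*sqrt(109)) + 49565) = sqrt(2*(-117)/(109 + sqrt(218)) + 49565) = sqrt(-234/(109 + sqrt(218)) + 49565) = sqrt(49565 - 234/(109 + sqrt(218)))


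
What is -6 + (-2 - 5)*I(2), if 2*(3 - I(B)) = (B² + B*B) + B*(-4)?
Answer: -27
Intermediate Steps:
I(B) = 3 - B² + 2*B (I(B) = 3 - ((B² + B*B) + B*(-4))/2 = 3 - ((B² + B²) - 4*B)/2 = 3 - (2*B² - 4*B)/2 = 3 - (-4*B + 2*B²)/2 = 3 + (-B² + 2*B) = 3 - B² + 2*B)
-6 + (-2 - 5)*I(2) = -6 + (-2 - 5)*(3 - 1*2² + 2*2) = -6 - 7*(3 - 1*4 + 4) = -6 - 7*(3 - 4 + 4) = -6 - 7*3 = -6 - 21 = -27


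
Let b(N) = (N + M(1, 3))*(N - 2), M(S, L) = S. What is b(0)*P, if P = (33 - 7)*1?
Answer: -52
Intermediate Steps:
P = 26 (P = 26*1 = 26)
b(N) = (1 + N)*(-2 + N) (b(N) = (N + 1)*(N - 2) = (1 + N)*(-2 + N))
b(0)*P = (-2 + 0² - 1*0)*26 = (-2 + 0 + 0)*26 = -2*26 = -52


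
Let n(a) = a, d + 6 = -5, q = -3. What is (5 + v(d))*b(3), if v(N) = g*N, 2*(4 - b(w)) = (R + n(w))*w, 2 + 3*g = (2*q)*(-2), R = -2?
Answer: -475/6 ≈ -79.167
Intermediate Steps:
d = -11 (d = -6 - 5 = -11)
g = 10/3 (g = -⅔ + ((2*(-3))*(-2))/3 = -⅔ + (-6*(-2))/3 = -⅔ + (⅓)*12 = -⅔ + 4 = 10/3 ≈ 3.3333)
b(w) = 4 - w*(-2 + w)/2 (b(w) = 4 - (-2 + w)*w/2 = 4 - w*(-2 + w)/2)
v(N) = 10*N/3
(5 + v(d))*b(3) = (5 + (10/3)*(-11))*(4 + 3 - ½*3²) = (5 - 110/3)*(4 + 3 - ½*9) = -95*(4 + 3 - 9/2)/3 = -95/3*5/2 = -475/6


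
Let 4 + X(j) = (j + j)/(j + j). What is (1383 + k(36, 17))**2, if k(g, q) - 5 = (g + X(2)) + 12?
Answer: 2053489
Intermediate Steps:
X(j) = -3 (X(j) = -4 + (j + j)/(j + j) = -4 + (2*j)/((2*j)) = -4 + (2*j)*(1/(2*j)) = -4 + 1 = -3)
k(g, q) = 14 + g (k(g, q) = 5 + ((g - 3) + 12) = 5 + ((-3 + g) + 12) = 5 + (9 + g) = 14 + g)
(1383 + k(36, 17))**2 = (1383 + (14 + 36))**2 = (1383 + 50)**2 = 1433**2 = 2053489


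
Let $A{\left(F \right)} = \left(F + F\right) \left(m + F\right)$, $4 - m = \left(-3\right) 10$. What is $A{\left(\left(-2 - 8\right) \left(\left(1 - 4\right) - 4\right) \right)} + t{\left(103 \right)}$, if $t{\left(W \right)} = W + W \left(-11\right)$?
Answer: $13530$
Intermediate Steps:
$m = 34$ ($m = 4 - \left(-3\right) 10 = 4 - -30 = 4 + 30 = 34$)
$t{\left(W \right)} = - 10 W$ ($t{\left(W \right)} = W - 11 W = - 10 W$)
$A{\left(F \right)} = 2 F \left(34 + F\right)$ ($A{\left(F \right)} = \left(F + F\right) \left(34 + F\right) = 2 F \left(34 + F\right)$)
$A{\left(\left(-2 - 8\right) \left(\left(1 - 4\right) - 4\right) \right)} + t{\left(103 \right)} = 2 \left(-2 - 8\right) \left(\left(1 - 4\right) - 4\right) \left(34 + \left(-2 - 8\right) \left(\left(1 - 4\right) - 4\right)\right) - 1030 = 2 \left(- 10 \left(-3 - 4\right)\right) \left(34 - 10 \left(-3 - 4\right)\right) - 1030 = 2 \left(\left(-10\right) \left(-7\right)\right) \left(34 - -70\right) - 1030 = 2 \cdot 70 \left(34 + 70\right) - 1030 = 2 \cdot 70 \cdot 104 - 1030 = 14560 - 1030 = 13530$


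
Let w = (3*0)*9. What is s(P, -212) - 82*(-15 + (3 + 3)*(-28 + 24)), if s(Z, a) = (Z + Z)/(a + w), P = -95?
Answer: 339083/106 ≈ 3198.9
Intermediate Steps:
w = 0 (w = 0*9 = 0)
s(Z, a) = 2*Z/a (s(Z, a) = (Z + Z)/(a + 0) = (2*Z)/a = 2*Z/a)
s(P, -212) - 82*(-15 + (3 + 3)*(-28 + 24)) = 2*(-95)/(-212) - 82*(-15 + (3 + 3)*(-28 + 24)) = 2*(-95)*(-1/212) - 82*(-15 + 6*(-4)) = 95/106 - 82*(-15 - 24) = 95/106 - 82*(-39) = 95/106 + 3198 = 339083/106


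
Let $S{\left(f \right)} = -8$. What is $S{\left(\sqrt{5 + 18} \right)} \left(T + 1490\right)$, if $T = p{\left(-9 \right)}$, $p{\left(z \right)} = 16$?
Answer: $-12048$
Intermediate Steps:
$T = 16$
$S{\left(\sqrt{5 + 18} \right)} \left(T + 1490\right) = - 8 \left(16 + 1490\right) = \left(-8\right) 1506 = -12048$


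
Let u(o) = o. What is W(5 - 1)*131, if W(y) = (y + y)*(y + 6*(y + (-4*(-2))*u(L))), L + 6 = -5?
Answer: -524000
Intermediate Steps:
L = -11 (L = -6 - 5 = -11)
W(y) = 2*y*(-528 + 7*y) (W(y) = (y + y)*(y + 6*(y - 4*(-2)*(-11))) = (2*y)*(y + 6*(y + 8*(-11))) = (2*y)*(y + 6*(y - 88)) = (2*y)*(y + 6*(-88 + y)) = (2*y)*(y + (-528 + 6*y)) = (2*y)*(-528 + 7*y) = 2*y*(-528 + 7*y))
W(5 - 1)*131 = (2*(5 - 1)*(-528 + 7*(5 - 1)))*131 = (2*4*(-528 + 7*4))*131 = (2*4*(-528 + 28))*131 = (2*4*(-500))*131 = -4000*131 = -524000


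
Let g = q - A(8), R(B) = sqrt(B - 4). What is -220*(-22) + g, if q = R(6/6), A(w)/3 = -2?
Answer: 4846 + I*sqrt(3) ≈ 4846.0 + 1.732*I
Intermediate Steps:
R(B) = sqrt(-4 + B)
A(w) = -6 (A(w) = 3*(-2) = -6)
q = I*sqrt(3) (q = sqrt(-4 + 6/6) = sqrt(-4 + 6*(1/6)) = sqrt(-4 + 1) = sqrt(-3) = I*sqrt(3) ≈ 1.732*I)
g = 6 + I*sqrt(3) (g = I*sqrt(3) - 1*(-6) = I*sqrt(3) + 6 = 6 + I*sqrt(3) ≈ 6.0 + 1.732*I)
-220*(-22) + g = -220*(-22) + (6 + I*sqrt(3)) = -110*(-44) + (6 + I*sqrt(3)) = 4840 + (6 + I*sqrt(3)) = 4846 + I*sqrt(3)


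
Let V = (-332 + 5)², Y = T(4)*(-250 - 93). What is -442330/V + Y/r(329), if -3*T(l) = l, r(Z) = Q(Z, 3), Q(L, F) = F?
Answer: 5286134/35643 ≈ 148.31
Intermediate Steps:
r(Z) = 3
T(l) = -l/3
Y = 1372/3 (Y = (-⅓*4)*(-250 - 93) = -4/3*(-343) = 1372/3 ≈ 457.33)
V = 106929 (V = (-327)² = 106929)
-442330/V + Y/r(329) = -442330/106929 + (1372/3)/3 = -442330*1/106929 + (1372/3)*(⅓) = -442330/106929 + 1372/9 = 5286134/35643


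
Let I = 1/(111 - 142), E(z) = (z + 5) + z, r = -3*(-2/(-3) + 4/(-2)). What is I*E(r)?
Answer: -13/31 ≈ -0.41935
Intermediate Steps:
r = 4 (r = -3*(-2*(-⅓) + 4*(-½)) = -3*(⅔ - 2) = -3*(-4/3) = 4)
E(z) = 5 + 2*z (E(z) = (5 + z) + z = 5 + 2*z)
I = -1/31 (I = 1/(-31) = -1/31 ≈ -0.032258)
I*E(r) = -(5 + 2*4)/31 = -(5 + 8)/31 = -1/31*13 = -13/31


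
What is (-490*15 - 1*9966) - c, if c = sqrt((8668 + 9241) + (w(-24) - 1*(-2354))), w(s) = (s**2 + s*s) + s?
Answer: -17316 - sqrt(21391) ≈ -17462.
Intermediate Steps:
w(s) = s + 2*s**2 (w(s) = (s**2 + s**2) + s = 2*s**2 + s = s + 2*s**2)
c = sqrt(21391) (c = sqrt((8668 + 9241) + (-24*(1 + 2*(-24)) - 1*(-2354))) = sqrt(17909 + (-24*(1 - 48) + 2354)) = sqrt(17909 + (-24*(-47) + 2354)) = sqrt(17909 + (1128 + 2354)) = sqrt(17909 + 3482) = sqrt(21391) ≈ 146.26)
(-490*15 - 1*9966) - c = (-490*15 - 1*9966) - sqrt(21391) = (-7350 - 9966) - sqrt(21391) = -17316 - sqrt(21391)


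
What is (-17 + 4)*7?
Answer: -91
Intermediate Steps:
(-17 + 4)*7 = -13*7 = -91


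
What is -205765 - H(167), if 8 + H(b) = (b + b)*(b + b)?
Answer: -317313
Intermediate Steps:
H(b) = -8 + 4*b² (H(b) = -8 + (b + b)*(b + b) = -8 + (2*b)*(2*b) = -8 + 4*b²)
-205765 - H(167) = -205765 - (-8 + 4*167²) = -205765 - (-8 + 4*27889) = -205765 - (-8 + 111556) = -205765 - 1*111548 = -205765 - 111548 = -317313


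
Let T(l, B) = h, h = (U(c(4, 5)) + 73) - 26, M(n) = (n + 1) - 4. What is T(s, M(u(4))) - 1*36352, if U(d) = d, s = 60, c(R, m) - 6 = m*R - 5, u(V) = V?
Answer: -36284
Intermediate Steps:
M(n) = -3 + n (M(n) = (1 + n) - 4 = -3 + n)
c(R, m) = 1 + R*m (c(R, m) = 6 + (m*R - 5) = 6 + (R*m - 5) = 6 + (-5 + R*m) = 1 + R*m)
h = 68 (h = ((1 + 4*5) + 73) - 26 = ((1 + 20) + 73) - 26 = (21 + 73) - 26 = 94 - 26 = 68)
T(l, B) = 68
T(s, M(u(4))) - 1*36352 = 68 - 1*36352 = 68 - 36352 = -36284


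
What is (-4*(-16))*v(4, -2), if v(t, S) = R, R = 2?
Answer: 128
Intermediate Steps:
v(t, S) = 2
(-4*(-16))*v(4, -2) = -4*(-16)*2 = 64*2 = 128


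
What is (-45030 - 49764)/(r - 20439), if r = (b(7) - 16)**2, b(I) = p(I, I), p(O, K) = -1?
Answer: 47397/10075 ≈ 4.7044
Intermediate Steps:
b(I) = -1
r = 289 (r = (-1 - 16)**2 = (-17)**2 = 289)
(-45030 - 49764)/(r - 20439) = (-45030 - 49764)/(289 - 20439) = -94794/(-20150) = -94794*(-1/20150) = 47397/10075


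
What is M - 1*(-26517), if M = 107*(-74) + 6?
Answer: 18605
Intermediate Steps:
M = -7912 (M = -7918 + 6 = -7912)
M - 1*(-26517) = -7912 - 1*(-26517) = -7912 + 26517 = 18605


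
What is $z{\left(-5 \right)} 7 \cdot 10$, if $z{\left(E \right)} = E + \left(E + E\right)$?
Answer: $-1050$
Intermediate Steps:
$z{\left(E \right)} = 3 E$ ($z{\left(E \right)} = E + 2 E = 3 E$)
$z{\left(-5 \right)} 7 \cdot 10 = 3 \left(-5\right) 7 \cdot 10 = \left(-15\right) 7 \cdot 10 = \left(-105\right) 10 = -1050$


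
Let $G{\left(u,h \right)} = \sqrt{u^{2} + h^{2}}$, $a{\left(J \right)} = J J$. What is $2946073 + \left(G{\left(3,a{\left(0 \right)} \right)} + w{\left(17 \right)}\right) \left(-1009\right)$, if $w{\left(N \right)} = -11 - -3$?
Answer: $2951118$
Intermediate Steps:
$w{\left(N \right)} = -8$ ($w{\left(N \right)} = -11 + 3 = -8$)
$a{\left(J \right)} = J^{2}$
$G{\left(u,h \right)} = \sqrt{h^{2} + u^{2}}$
$2946073 + \left(G{\left(3,a{\left(0 \right)} \right)} + w{\left(17 \right)}\right) \left(-1009\right) = 2946073 + \left(\sqrt{\left(0^{2}\right)^{2} + 3^{2}} - 8\right) \left(-1009\right) = 2946073 + \left(\sqrt{0^{2} + 9} - 8\right) \left(-1009\right) = 2946073 + \left(\sqrt{0 + 9} - 8\right) \left(-1009\right) = 2946073 + \left(\sqrt{9} - 8\right) \left(-1009\right) = 2946073 + \left(3 - 8\right) \left(-1009\right) = 2946073 - -5045 = 2946073 + 5045 = 2951118$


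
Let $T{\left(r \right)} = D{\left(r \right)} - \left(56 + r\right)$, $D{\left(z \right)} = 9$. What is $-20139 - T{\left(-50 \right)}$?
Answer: $-20142$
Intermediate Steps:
$T{\left(r \right)} = -47 - r$ ($T{\left(r \right)} = 9 - \left(56 + r\right) = -47 - r$)
$-20139 - T{\left(-50 \right)} = -20139 - \left(-47 - -50\right) = -20139 - \left(-47 + 50\right) = -20139 - 3 = -20142$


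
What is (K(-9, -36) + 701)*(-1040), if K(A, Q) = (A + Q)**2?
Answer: -2835040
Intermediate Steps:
(K(-9, -36) + 701)*(-1040) = ((-9 - 36)**2 + 701)*(-1040) = ((-45)**2 + 701)*(-1040) = (2025 + 701)*(-1040) = 2726*(-1040) = -2835040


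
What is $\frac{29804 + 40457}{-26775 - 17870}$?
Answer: $- \frac{70261}{44645} \approx -1.5738$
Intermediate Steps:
$\frac{29804 + 40457}{-26775 - 17870} = \frac{70261}{-44645} = 70261 \left(- \frac{1}{44645}\right) = - \frac{70261}{44645}$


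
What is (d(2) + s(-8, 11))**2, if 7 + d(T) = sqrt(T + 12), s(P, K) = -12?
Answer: (19 - sqrt(14))**2 ≈ 232.82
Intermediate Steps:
d(T) = -7 + sqrt(12 + T) (d(T) = -7 + sqrt(T + 12) = -7 + sqrt(12 + T))
(d(2) + s(-8, 11))**2 = ((-7 + sqrt(12 + 2)) - 12)**2 = ((-7 + sqrt(14)) - 12)**2 = (-19 + sqrt(14))**2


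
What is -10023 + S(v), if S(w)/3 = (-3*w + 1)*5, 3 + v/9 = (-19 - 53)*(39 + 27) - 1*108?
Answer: 1959507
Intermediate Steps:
v = -43767 (v = -27 + 9*((-19 - 53)*(39 + 27) - 1*108) = -27 + 9*(-72*66 - 108) = -27 + 9*(-4752 - 108) = -27 + 9*(-4860) = -27 - 43740 = -43767)
S(w) = 15 - 45*w (S(w) = 3*((-3*w + 1)*5) = 3*((1 - 3*w)*5) = 3*(5 - 15*w) = 15 - 45*w)
-10023 + S(v) = -10023 + (15 - 45*(-43767)) = -10023 + (15 + 1969515) = -10023 + 1969530 = 1959507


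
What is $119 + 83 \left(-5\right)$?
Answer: $-296$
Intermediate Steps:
$119 + 83 \left(-5\right) = 119 - 415 = -296$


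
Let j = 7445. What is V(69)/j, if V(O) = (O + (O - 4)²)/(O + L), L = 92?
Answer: 4294/1198645 ≈ 0.0035824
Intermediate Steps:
V(O) = (O + (-4 + O)²)/(92 + O) (V(O) = (O + (O - 4)²)/(O + 92) = (O + (-4 + O)²)/(92 + O))
V(69)/j = ((69 + (-4 + 69)²)/(92 + 69))/7445 = ((69 + 65²)/161)*(1/7445) = ((69 + 4225)/161)*(1/7445) = ((1/161)*4294)*(1/7445) = (4294/161)*(1/7445) = 4294/1198645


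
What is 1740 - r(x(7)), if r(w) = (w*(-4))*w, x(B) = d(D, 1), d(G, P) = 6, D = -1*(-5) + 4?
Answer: 1884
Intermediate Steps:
D = 9 (D = 5 + 4 = 9)
x(B) = 6
r(w) = -4*w² (r(w) = (-4*w)*w = -4*w²)
1740 - r(x(7)) = 1740 - (-4)*6² = 1740 - (-4)*36 = 1740 - 1*(-144) = 1740 + 144 = 1884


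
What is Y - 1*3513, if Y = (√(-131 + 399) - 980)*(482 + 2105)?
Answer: -2538773 + 5174*√67 ≈ -2.4964e+6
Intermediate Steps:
Y = -2535260 + 5174*√67 (Y = (√268 - 980)*2587 = (2*√67 - 980)*2587 = (-980 + 2*√67)*2587 = -2535260 + 5174*√67 ≈ -2.4929e+6)
Y - 1*3513 = (-2535260 + 5174*√67) - 1*3513 = (-2535260 + 5174*√67) - 3513 = -2538773 + 5174*√67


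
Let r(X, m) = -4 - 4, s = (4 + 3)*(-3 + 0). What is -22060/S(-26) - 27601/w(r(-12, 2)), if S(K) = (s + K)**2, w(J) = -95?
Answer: 58874909/209855 ≈ 280.55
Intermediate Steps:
s = -21 (s = 7*(-3) = -21)
r(X, m) = -8
S(K) = (-21 + K)**2
-22060/S(-26) - 27601/w(r(-12, 2)) = -22060/(-21 - 26)**2 - 27601/(-95) = -22060/((-47)**2) - 27601*(-1/95) = -22060/2209 + 27601/95 = 58874909/209855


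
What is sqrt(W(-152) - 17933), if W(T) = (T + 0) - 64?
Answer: I*sqrt(18149) ≈ 134.72*I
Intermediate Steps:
W(T) = -64 + T (W(T) = T - 64 = -64 + T)
sqrt(W(-152) - 17933) = sqrt((-64 - 152) - 17933) = sqrt(-216 - 17933) = sqrt(-18149) = I*sqrt(18149)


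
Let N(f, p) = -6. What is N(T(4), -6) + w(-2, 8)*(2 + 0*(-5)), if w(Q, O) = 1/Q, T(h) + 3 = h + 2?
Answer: -7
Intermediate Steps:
T(h) = -1 + h (T(h) = -3 + (h + 2) = -3 + (2 + h) = -1 + h)
N(T(4), -6) + w(-2, 8)*(2 + 0*(-5)) = -6 + (2 + 0*(-5))/(-2) = -6 - (2 + 0)/2 = -6 - ½*2 = -6 - 1 = -7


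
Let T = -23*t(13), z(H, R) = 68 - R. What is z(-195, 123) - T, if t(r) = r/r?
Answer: -32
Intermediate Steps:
t(r) = 1
T = -23 (T = -23*1 = -23)
z(-195, 123) - T = (68 - 1*123) - 1*(-23) = (68 - 123) + 23 = -55 + 23 = -32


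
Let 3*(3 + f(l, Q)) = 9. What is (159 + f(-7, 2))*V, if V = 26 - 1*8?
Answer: 2862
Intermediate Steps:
f(l, Q) = 0 (f(l, Q) = -3 + (1/3)*9 = -3 + 3 = 0)
V = 18 (V = 26 - 8 = 18)
(159 + f(-7, 2))*V = (159 + 0)*18 = 159*18 = 2862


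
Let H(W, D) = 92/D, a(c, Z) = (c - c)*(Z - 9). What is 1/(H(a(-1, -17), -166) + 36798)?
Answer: 83/3054188 ≈ 2.7176e-5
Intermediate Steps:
a(c, Z) = 0 (a(c, Z) = 0*(-9 + Z) = 0)
1/(H(a(-1, -17), -166) + 36798) = 1/(92/(-166) + 36798) = 1/(92*(-1/166) + 36798) = 1/(-46/83 + 36798) = 1/(3054188/83) = 83/3054188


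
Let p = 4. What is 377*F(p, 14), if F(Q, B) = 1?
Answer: 377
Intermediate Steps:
377*F(p, 14) = 377*1 = 377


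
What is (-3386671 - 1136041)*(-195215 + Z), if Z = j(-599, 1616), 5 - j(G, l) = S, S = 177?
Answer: 883679129544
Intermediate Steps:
j(G, l) = -172 (j(G, l) = 5 - 1*177 = 5 - 177 = -172)
Z = -172
(-3386671 - 1136041)*(-195215 + Z) = (-3386671 - 1136041)*(-195215 - 172) = -4522712*(-195387) = 883679129544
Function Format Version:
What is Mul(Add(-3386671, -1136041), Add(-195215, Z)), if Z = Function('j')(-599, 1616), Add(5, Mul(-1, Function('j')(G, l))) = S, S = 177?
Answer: 883679129544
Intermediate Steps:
Function('j')(G, l) = -172 (Function('j')(G, l) = Add(5, Mul(-1, 177)) = Add(5, -177) = -172)
Z = -172
Mul(Add(-3386671, -1136041), Add(-195215, Z)) = Mul(Add(-3386671, -1136041), Add(-195215, -172)) = Mul(-4522712, -195387) = 883679129544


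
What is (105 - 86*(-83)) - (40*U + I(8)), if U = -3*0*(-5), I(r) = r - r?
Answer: 7243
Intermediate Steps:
I(r) = 0
U = 0 (U = 0*(-5) = 0)
(105 - 86*(-83)) - (40*U + I(8)) = (105 - 86*(-83)) - (40*0 + 0) = (105 + 7138) - (0 + 0) = 7243 - 1*0 = 7243 + 0 = 7243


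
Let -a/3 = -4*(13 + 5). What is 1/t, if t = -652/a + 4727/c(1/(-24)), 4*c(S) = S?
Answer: -54/24504931 ≈ -2.2036e-6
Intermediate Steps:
a = 216 (a = -(-12)*(13 + 5) = -(-12)*18 = -3*(-72) = 216)
c(S) = S/4
t = -24504931/54 (t = -652/216 + 4727/(((¼)/(-24))) = -652*1/216 + 4727/(((¼)*(-1/24))) = -163/54 + 4727/(-1/96) = -163/54 + 4727*(-96) = -163/54 - 453792 = -24504931/54 ≈ -4.5380e+5)
1/t = 1/(-24504931/54) = -54/24504931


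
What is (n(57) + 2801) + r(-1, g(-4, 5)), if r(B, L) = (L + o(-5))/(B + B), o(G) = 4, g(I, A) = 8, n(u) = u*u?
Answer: 6044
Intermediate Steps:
n(u) = u²
r(B, L) = (4 + L)/(2*B) (r(B, L) = (L + 4)/(B + B) = (4 + L)/((2*B)) = (4 + L)*(1/(2*B)) = (4 + L)/(2*B))
(n(57) + 2801) + r(-1, g(-4, 5)) = (57² + 2801) + (½)*(4 + 8)/(-1) = (3249 + 2801) + (½)*(-1)*12 = 6050 - 6 = 6044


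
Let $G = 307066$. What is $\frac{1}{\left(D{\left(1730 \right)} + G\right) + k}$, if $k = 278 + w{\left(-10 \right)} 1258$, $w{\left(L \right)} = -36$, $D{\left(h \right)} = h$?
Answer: $\frac{1}{263786} \approx 3.791 \cdot 10^{-6}$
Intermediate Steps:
$k = -45010$ ($k = 278 - 45288 = -45010$)
$\frac{1}{\left(D{\left(1730 \right)} + G\right) + k} = \frac{1}{\left(1730 + 307066\right) - 45010} = \frac{1}{308796 - 45010} = \frac{1}{263786}$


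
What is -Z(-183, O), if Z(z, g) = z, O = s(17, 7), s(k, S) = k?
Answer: 183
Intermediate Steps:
O = 17
-Z(-183, O) = -1*(-183) = 183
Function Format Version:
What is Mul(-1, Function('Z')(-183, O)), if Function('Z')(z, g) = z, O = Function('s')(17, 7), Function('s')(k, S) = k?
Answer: 183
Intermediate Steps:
O = 17
Mul(-1, Function('Z')(-183, O)) = Mul(-1, -183) = 183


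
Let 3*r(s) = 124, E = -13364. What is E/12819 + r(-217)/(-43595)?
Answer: -583133432/558844305 ≈ -1.0435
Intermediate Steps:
r(s) = 124/3 (r(s) = (⅓)*124 = 124/3)
E/12819 + r(-217)/(-43595) = -13364/12819 + (124/3)/(-43595) = -13364*1/12819 + (124/3)*(-1/43595) = -13364/12819 - 124/130785 = -583133432/558844305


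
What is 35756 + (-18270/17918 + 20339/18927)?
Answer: 6063046720664/169566993 ≈ 35756.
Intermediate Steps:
35756 + (-18270/17918 + 20339/18927) = 35756 + (-18270*1/17918 + 20339*(1/18927)) = 35756 + (-9135/8959 + 20339/18927) = 35756 + 9318956/169566993 = 6063046720664/169566993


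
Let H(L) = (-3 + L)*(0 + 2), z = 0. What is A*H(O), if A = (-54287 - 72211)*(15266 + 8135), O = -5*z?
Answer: 17761078188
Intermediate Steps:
O = 0 (O = -5*0 = 0)
H(L) = -6 + 2*L (H(L) = (-3 + L)*2 = -6 + 2*L)
A = -2960179698 (A = -126498*23401 = -2960179698)
A*H(O) = -2960179698*(-6 + 2*0) = -2960179698*(-6 + 0) = -2960179698*(-6) = 17761078188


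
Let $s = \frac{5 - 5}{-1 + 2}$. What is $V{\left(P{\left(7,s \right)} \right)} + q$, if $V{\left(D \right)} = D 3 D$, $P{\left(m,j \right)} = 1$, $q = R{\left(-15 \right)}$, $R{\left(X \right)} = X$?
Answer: $-12$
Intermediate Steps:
$q = -15$
$s = 0$ ($s = \frac{0}{1} = 0 \cdot 1 = 0$)
$V{\left(D \right)} = 3 D^{2}$ ($V{\left(D \right)} = 3 D D = 3 D^{2}$)
$V{\left(P{\left(7,s \right)} \right)} + q = 3 \cdot 1^{2} - 15 = 3 \cdot 1 - 15 = 3 - 15 = -12$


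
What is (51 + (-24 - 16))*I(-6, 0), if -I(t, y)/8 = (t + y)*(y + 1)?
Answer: 528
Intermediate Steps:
I(t, y) = -8*(1 + y)*(t + y) (I(t, y) = -8*(t + y)*(y + 1) = -8*(t + y)*(1 + y) = -8*(1 + y)*(t + y))
(51 + (-24 - 16))*I(-6, 0) = (51 + (-24 - 16))*(-8*(-6) - 8*0 - 8*0**2 - 8*(-6)*0) = (51 - 40)*(48 + 0 - 8*0 + 0) = 11*(48 + 0 + 0 + 0) = 11*48 = 528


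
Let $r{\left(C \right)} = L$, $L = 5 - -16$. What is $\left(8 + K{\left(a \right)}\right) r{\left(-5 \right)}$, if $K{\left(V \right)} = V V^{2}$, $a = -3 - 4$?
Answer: $-7035$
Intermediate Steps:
$a = -7$
$K{\left(V \right)} = V^{3}$
$L = 21$ ($L = 5 + 16 = 21$)
$r{\left(C \right)} = 21$
$\left(8 + K{\left(a \right)}\right) r{\left(-5 \right)} = \left(8 + \left(-7\right)^{3}\right) 21 = \left(8 - 343\right) 21 = \left(-335\right) 21 = -7035$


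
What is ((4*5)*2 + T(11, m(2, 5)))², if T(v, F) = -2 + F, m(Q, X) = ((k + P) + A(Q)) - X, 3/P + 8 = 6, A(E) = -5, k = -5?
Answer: 1849/4 ≈ 462.25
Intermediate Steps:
P = -3/2 (P = 3/(-8 + 6) = 3/(-2) = 3*(-½) = -3/2 ≈ -1.5000)
m(Q, X) = -23/2 - X (m(Q, X) = ((-5 - 3/2) - 5) - X = (-13/2 - 5) - X = -23/2 - X)
((4*5)*2 + T(11, m(2, 5)))² = ((4*5)*2 + (-2 + (-23/2 - 1*5)))² = (20*2 + (-2 + (-23/2 - 5)))² = (40 + (-2 - 33/2))² = (40 - 37/2)² = (43/2)² = 1849/4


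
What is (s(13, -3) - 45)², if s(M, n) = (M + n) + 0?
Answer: 1225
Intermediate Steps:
s(M, n) = M + n
(s(13, -3) - 45)² = ((13 - 3) - 45)² = (10 - 45)² = (-35)² = 1225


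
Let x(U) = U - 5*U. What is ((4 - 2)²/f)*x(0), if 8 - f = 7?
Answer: 0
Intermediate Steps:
f = 1 (f = 8 - 1*7 = 8 - 7 = 1)
x(U) = -4*U (x(U) = U - 5*U = -4*U)
((4 - 2)²/f)*x(0) = ((4 - 2)²/1)*(-4*0) = (2²*1)*0 = (4*1)*0 = 4*0 = 0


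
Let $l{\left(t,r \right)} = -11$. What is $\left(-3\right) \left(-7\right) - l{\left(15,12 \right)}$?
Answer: $32$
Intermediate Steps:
$\left(-3\right) \left(-7\right) - l{\left(15,12 \right)} = \left(-3\right) \left(-7\right) - -11 = 21 + 11 = 32$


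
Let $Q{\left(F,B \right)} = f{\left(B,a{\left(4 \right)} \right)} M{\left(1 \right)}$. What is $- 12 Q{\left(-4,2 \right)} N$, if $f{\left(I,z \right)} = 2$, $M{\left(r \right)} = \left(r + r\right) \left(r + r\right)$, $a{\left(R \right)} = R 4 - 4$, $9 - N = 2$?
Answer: $-672$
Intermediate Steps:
$N = 7$ ($N = 9 - 2 = 7$)
$a{\left(R \right)} = -4 + 4 R$ ($a{\left(R \right)} = 4 R - 4 = -4 + 4 R$)
$M{\left(r \right)} = 4 r^{2}$ ($M{\left(r \right)} = 2 r 2 r = 4 r^{2}$)
$Q{\left(F,B \right)} = 8$ ($Q{\left(F,B \right)} = 2 \cdot 4 \cdot 1^{2} = 2 \cdot 4 \cdot 1 = 2 \cdot 4 = 8$)
$- 12 Q{\left(-4,2 \right)} N = \left(-12\right) 8 \cdot 7 = \left(-96\right) 7 = -672$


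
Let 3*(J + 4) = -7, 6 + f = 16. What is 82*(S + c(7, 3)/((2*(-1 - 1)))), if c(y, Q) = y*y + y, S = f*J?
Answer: -19024/3 ≈ -6341.3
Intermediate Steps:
f = 10 (f = -6 + 16 = 10)
J = -19/3 (J = -4 + (⅓)*(-7) = -4 - 7/3 = -19/3 ≈ -6.3333)
S = -190/3 (S = 10*(-19/3) = -190/3 ≈ -63.333)
c(y, Q) = y + y² (c(y, Q) = y² + y = y + y²)
82*(S + c(7, 3)/((2*(-1 - 1)))) = 82*(-190/3 + (7*(1 + 7))/((2*(-1 - 1)))) = 82*(-190/3 + (7*8)/((2*(-2)))) = 82*(-190/3 + 56/(-4)) = 82*(-190/3 + 56*(-¼)) = 82*(-190/3 - 14) = 82*(-232/3) = -19024/3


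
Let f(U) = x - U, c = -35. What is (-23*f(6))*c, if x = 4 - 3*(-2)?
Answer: 3220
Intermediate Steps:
x = 10 (x = 4 + 6 = 10)
f(U) = 10 - U
(-23*f(6))*c = -23*(10 - 1*6)*(-35) = -23*(10 - 6)*(-35) = -23*4*(-35) = -92*(-35) = 3220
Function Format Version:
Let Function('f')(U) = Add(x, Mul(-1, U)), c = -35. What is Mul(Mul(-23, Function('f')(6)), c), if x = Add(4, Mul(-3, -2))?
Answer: 3220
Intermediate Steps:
x = 10 (x = Add(4, 6) = 10)
Function('f')(U) = Add(10, Mul(-1, U))
Mul(Mul(-23, Function('f')(6)), c) = Mul(Mul(-23, Add(10, Mul(-1, 6))), -35) = Mul(Mul(-23, Add(10, -6)), -35) = Mul(Mul(-23, 4), -35) = Mul(-92, -35) = 3220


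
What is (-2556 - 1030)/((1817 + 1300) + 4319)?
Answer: -163/338 ≈ -0.48225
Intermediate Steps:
(-2556 - 1030)/((1817 + 1300) + 4319) = -3586/(3117 + 4319) = -3586/7436 = -3586*1/7436 = -163/338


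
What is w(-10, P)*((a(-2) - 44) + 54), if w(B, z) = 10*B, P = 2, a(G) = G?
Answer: -800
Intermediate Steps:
w(-10, P)*((a(-2) - 44) + 54) = (10*(-10))*((-2 - 44) + 54) = -100*(-46 + 54) = -100*8 = -800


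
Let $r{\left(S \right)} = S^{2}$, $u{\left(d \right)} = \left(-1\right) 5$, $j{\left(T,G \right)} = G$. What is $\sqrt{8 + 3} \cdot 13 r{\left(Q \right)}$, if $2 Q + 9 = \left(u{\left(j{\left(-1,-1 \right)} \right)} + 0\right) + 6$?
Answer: $208 \sqrt{11} \approx 689.86$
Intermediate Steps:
$u{\left(d \right)} = -5$
$Q = -4$ ($Q = - \frac{9}{2} + \frac{\left(-5 + 0\right) + 6}{2} = - \frac{9}{2} + \frac{-5 + 6}{2} = - \frac{9}{2} + \frac{1}{2} \cdot 1 = - \frac{9}{2} + \frac{1}{2} = -4$)
$\sqrt{8 + 3} \cdot 13 r{\left(Q \right)} = \sqrt{8 + 3} \cdot 13 \left(-4\right)^{2} = \sqrt{11} \cdot 13 \cdot 16 = 13 \sqrt{11} \cdot 16 = 208 \sqrt{11}$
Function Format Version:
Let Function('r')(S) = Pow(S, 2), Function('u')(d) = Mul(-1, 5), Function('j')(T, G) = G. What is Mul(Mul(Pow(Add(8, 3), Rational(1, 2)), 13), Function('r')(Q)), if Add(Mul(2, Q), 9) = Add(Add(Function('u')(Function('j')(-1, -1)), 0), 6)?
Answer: Mul(208, Pow(11, Rational(1, 2))) ≈ 689.86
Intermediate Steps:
Function('u')(d) = -5
Q = -4 (Q = Add(Rational(-9, 2), Mul(Rational(1, 2), Add(Add(-5, 0), 6))) = Add(Rational(-9, 2), Mul(Rational(1, 2), Add(-5, 6))) = Add(Rational(-9, 2), Mul(Rational(1, 2), 1)) = Add(Rational(-9, 2), Rational(1, 2)) = -4)
Mul(Mul(Pow(Add(8, 3), Rational(1, 2)), 13), Function('r')(Q)) = Mul(Mul(Pow(Add(8, 3), Rational(1, 2)), 13), Pow(-4, 2)) = Mul(Mul(Pow(11, Rational(1, 2)), 13), 16) = Mul(Mul(13, Pow(11, Rational(1, 2))), 16) = Mul(208, Pow(11, Rational(1, 2)))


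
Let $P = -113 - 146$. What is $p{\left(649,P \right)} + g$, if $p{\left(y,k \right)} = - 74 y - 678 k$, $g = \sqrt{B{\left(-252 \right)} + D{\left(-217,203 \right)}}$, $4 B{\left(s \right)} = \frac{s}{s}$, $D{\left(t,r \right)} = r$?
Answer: $127576 + \frac{\sqrt{813}}{2} \approx 1.2759 \cdot 10^{5}$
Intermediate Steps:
$B{\left(s \right)} = \frac{1}{4}$ ($B{\left(s \right)} = \frac{s \frac{1}{s}}{4} = \frac{1}{4} \cdot 1 = \frac{1}{4}$)
$P = -259$
$g = \frac{\sqrt{813}}{2}$ ($g = \sqrt{\frac{1}{4} + 203} = \sqrt{\frac{813}{4}} = \frac{\sqrt{813}}{2} \approx 14.257$)
$p{\left(y,k \right)} = - 678 k - 74 y$
$p{\left(649,P \right)} + g = \left(\left(-678\right) \left(-259\right) - 48026\right) + \frac{\sqrt{813}}{2} = \left(175602 - 48026\right) + \frac{\sqrt{813}}{2} = 127576 + \frac{\sqrt{813}}{2}$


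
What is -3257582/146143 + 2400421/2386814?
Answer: -7424437597545/348816158402 ≈ -21.285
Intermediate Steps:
-3257582/146143 + 2400421/2386814 = -7424437597545/348816158402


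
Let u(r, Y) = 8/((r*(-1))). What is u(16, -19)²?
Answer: ¼ ≈ 0.25000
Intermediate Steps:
u(r, Y) = -8/r (u(r, Y) = 8/((-r)) = 8*(-1/r) = -8/r)
u(16, -19)² = (-8/16)² = (-8*1/16)² = (-½)² = ¼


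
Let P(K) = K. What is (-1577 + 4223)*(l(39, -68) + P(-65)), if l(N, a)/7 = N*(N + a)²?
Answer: 607331088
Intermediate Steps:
l(N, a) = 7*N*(N + a)² (l(N, a) = 7*(N*(N + a)²) = 7*N*(N + a)²)
(-1577 + 4223)*(l(39, -68) + P(-65)) = (-1577 + 4223)*(7*39*(39 - 68)² - 65) = 2646*(7*39*(-29)² - 65) = 2646*(7*39*841 - 65) = 2646*(229593 - 65) = 2646*229528 = 607331088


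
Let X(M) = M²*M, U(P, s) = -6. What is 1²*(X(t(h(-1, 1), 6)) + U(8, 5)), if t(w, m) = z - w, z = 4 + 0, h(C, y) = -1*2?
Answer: 210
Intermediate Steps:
h(C, y) = -2
z = 4
t(w, m) = 4 - w
X(M) = M³
1²*(X(t(h(-1, 1), 6)) + U(8, 5)) = 1²*((4 - 1*(-2))³ - 6) = 1*((4 + 2)³ - 6) = 1*(6³ - 6) = 1*(216 - 6) = 1*210 = 210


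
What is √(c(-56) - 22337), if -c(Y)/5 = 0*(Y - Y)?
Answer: I*√22337 ≈ 149.46*I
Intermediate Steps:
c(Y) = 0 (c(Y) = -0*(Y - Y) = -0*0 = -5*0 = 0)
√(c(-56) - 22337) = √(0 - 22337) = √(-22337) = I*√22337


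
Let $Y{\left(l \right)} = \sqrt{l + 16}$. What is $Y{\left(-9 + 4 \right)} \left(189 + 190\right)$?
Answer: $379 \sqrt{11} \approx 1257.0$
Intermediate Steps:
$Y{\left(l \right)} = \sqrt{16 + l}$
$Y{\left(-9 + 4 \right)} \left(189 + 190\right) = \sqrt{16 + \left(-9 + 4\right)} \left(189 + 190\right) = \sqrt{16 - 5} \cdot 379 = \sqrt{11} \cdot 379 = 379 \sqrt{11}$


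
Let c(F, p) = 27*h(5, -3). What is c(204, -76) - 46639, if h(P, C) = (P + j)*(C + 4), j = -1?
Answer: -46531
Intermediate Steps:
h(P, C) = (-1 + P)*(4 + C) (h(P, C) = (P - 1)*(C + 4) = (-1 + P)*(4 + C))
c(F, p) = 108 (c(F, p) = 27*(-4 - 1*(-3) + 4*5 - 3*5) = 27*(-4 + 3 + 20 - 15) = 27*4 = 108)
c(204, -76) - 46639 = 108 - 46639 = -46531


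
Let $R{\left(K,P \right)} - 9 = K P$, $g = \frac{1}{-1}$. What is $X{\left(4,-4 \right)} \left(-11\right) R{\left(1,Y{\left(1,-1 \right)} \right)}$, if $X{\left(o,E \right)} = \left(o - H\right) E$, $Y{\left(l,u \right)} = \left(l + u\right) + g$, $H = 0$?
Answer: $1408$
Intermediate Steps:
$g = -1$
$Y{\left(l,u \right)} = -1 + l + u$ ($Y{\left(l,u \right)} = \left(l + u\right) - 1 = -1 + l + u$)
$R{\left(K,P \right)} = 9 + K P$
$X{\left(o,E \right)} = E o$ ($X{\left(o,E \right)} = \left(o - 0\right) E = \left(o + 0\right) E = o E = E o$)
$X{\left(4,-4 \right)} \left(-11\right) R{\left(1,Y{\left(1,-1 \right)} \right)} = \left(-4\right) 4 \left(-11\right) \left(9 + 1 \left(-1 + 1 - 1\right)\right) = \left(-16\right) \left(-11\right) \left(9 + 1 \left(-1\right)\right) = 176 \left(9 - 1\right) = 176 \cdot 8 = 1408$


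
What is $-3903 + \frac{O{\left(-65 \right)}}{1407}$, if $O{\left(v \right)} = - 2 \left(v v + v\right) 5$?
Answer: $- \frac{5533121}{1407} \approx -3932.6$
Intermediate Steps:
$O{\left(v \right)} = - 10 v - 10 v^{2}$ ($O{\left(v \right)} = - 2 \left(v^{2} + v\right) 5 = - 2 \left(v + v^{2}\right) 5 = \left(- 2 v - 2 v^{2}\right) 5 = - 10 v - 10 v^{2}$)
$-3903 + \frac{O{\left(-65 \right)}}{1407} = -3903 + \frac{\left(-10\right) \left(-65\right) \left(1 - 65\right)}{1407} = -3903 + \left(-10\right) \left(-65\right) \left(-64\right) \frac{1}{1407} = -3903 - \frac{41600}{1407} = - \frac{5533121}{1407}$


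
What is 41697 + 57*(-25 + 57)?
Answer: 43521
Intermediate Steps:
41697 + 57*(-25 + 57) = 41697 + 57*32 = 41697 + 1824 = 43521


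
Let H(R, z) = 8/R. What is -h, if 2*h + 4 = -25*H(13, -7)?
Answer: 126/13 ≈ 9.6923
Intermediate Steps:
h = -126/13 (h = -2 + (-200/13)/2 = -2 + (-25*8/13)/2 = -2 + (1/2)*(-200/13) = -2 - 100/13 = -126/13 ≈ -9.6923)
-h = -1*(-126/13) = 126/13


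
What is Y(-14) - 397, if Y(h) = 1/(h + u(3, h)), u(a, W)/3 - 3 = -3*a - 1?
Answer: -13896/35 ≈ -397.03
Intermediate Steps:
u(a, W) = 6 - 9*a (u(a, W) = 9 + 3*(-3*a - 1) = 9 + 3*(-1 - 3*a) = 9 + (-3 - 9*a) = 6 - 9*a)
Y(h) = 1/(-21 + h) (Y(h) = 1/(h + (6 - 9*3)) = 1/(h + (6 - 27)) = 1/(h - 21) = 1/(-21 + h))
Y(-14) - 397 = 1/(-21 - 14) - 397 = 1/(-35) - 397 = -1/35 - 397 = -13896/35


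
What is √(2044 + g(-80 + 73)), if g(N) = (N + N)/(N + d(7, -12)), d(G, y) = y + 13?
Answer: √18417/3 ≈ 45.236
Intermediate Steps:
d(G, y) = 13 + y
g(N) = 2*N/(1 + N) (g(N) = (N + N)/(N + (13 - 12)) = (2*N)/(N + 1) = (2*N)/(1 + N) = 2*N/(1 + N))
√(2044 + g(-80 + 73)) = √(2044 + 2*(-80 + 73)/(1 + (-80 + 73))) = √(2044 + 2*(-7)/(1 - 7)) = √(2044 + 2*(-7)/(-6)) = √(2044 + 2*(-7)*(-⅙)) = √(2044 + 7/3) = √(6139/3) = √18417/3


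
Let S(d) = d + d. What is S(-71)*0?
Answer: 0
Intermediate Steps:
S(d) = 2*d
S(-71)*0 = (2*(-71))*0 = -142*0 = 0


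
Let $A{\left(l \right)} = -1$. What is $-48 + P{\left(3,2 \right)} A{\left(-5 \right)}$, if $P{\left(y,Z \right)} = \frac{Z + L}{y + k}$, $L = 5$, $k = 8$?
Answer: $- \frac{535}{11} \approx -48.636$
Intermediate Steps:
$P{\left(y,Z \right)} = \frac{5 + Z}{8 + y}$ ($P{\left(y,Z \right)} = \frac{Z + 5}{y + 8} = \frac{5 + Z}{8 + y}$)
$-48 + P{\left(3,2 \right)} A{\left(-5 \right)} = -48 + \frac{5 + 2}{8 + 3} \left(-1\right) = -48 + \frac{1}{11} \cdot 7 \left(-1\right) = -48 + \frac{7}{11} \left(-1\right) = -48 - \frac{7}{11} = - \frac{535}{11}$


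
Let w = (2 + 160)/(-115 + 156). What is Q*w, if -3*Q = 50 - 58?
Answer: 432/41 ≈ 10.537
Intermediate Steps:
w = 162/41 ≈ 3.9512
Q = 8/3 (Q = -(50 - 58)/3 = -⅓*(-8) = 8/3 ≈ 2.6667)
Q*w = (8/3)*(162/41) = 432/41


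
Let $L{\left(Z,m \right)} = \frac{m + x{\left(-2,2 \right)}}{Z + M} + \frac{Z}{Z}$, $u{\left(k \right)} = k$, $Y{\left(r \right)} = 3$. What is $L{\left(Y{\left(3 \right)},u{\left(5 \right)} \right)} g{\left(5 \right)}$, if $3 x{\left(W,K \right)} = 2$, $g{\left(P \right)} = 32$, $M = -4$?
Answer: $- \frac{448}{3} \approx -149.33$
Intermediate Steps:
$x{\left(W,K \right)} = \frac{2}{3}$ ($x{\left(W,K \right)} = \frac{1}{3} \cdot 2 = \frac{2}{3}$)
$L{\left(Z,m \right)} = 1 + \frac{\frac{2}{3} + m}{-4 + Z}$ ($L{\left(Z,m \right)} = \frac{m + \frac{2}{3}}{Z - 4} + \frac{Z}{Z} = \frac{\frac{2}{3} + m}{-4 + Z} + 1 = 1 + \frac{\frac{2}{3} + m}{-4 + Z}$)
$L{\left(Y{\left(3 \right)},u{\left(5 \right)} \right)} g{\left(5 \right)} = \frac{- \frac{10}{3} + 3 + 5}{-4 + 3} \cdot 32 = \frac{1}{-1} \cdot \frac{14}{3} \cdot 32 = \left(-1\right) \frac{14}{3} \cdot 32 = \left(- \frac{14}{3}\right) 32 = - \frac{448}{3}$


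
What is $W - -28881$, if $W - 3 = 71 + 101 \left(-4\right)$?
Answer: $28551$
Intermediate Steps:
$W = -330$ ($W = 3 + \left(71 + 101 \left(-4\right)\right) = 3 + \left(71 - 404\right) = 3 - 333 = -330$)
$W - -28881 = -330 - -28881 = -330 + 28881 = 28551$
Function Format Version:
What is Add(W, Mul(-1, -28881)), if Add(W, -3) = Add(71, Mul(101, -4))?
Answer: 28551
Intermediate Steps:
W = -330 (W = Add(3, Add(71, Mul(101, -4))) = Add(3, Add(71, -404)) = Add(3, -333) = -330)
Add(W, Mul(-1, -28881)) = Add(-330, Mul(-1, -28881)) = Add(-330, 28881) = 28551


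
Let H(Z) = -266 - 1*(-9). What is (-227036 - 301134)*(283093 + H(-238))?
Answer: -149385490120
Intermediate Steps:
H(Z) = -257 (H(Z) = -266 + 9 = -257)
(-227036 - 301134)*(283093 + H(-238)) = (-227036 - 301134)*(283093 - 257) = -528170*282836 = -149385490120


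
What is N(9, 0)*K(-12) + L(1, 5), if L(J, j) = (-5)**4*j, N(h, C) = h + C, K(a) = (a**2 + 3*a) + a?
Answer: 3989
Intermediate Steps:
K(a) = a**2 + 4*a
N(h, C) = C + h
L(J, j) = 625*j
N(9, 0)*K(-12) + L(1, 5) = (0 + 9)*(-12*(4 - 12)) + 625*5 = 9*(-12*(-8)) + 3125 = 9*96 + 3125 = 864 + 3125 = 3989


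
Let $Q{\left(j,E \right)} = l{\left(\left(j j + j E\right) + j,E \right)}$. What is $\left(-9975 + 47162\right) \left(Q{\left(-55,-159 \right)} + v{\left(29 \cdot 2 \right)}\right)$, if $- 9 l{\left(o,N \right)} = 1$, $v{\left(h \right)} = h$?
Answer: $\frac{19374427}{9} \approx 2.1527 \cdot 10^{6}$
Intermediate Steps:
$l{\left(o,N \right)} = - \frac{1}{9}$ ($l{\left(o,N \right)} = \left(- \frac{1}{9}\right) 1 = - \frac{1}{9}$)
$Q{\left(j,E \right)} = - \frac{1}{9}$
$\left(-9975 + 47162\right) \left(Q{\left(-55,-159 \right)} + v{\left(29 \cdot 2 \right)}\right) = \left(-9975 + 47162\right) \left(- \frac{1}{9} + 29 \cdot 2\right) = 37187 \left(- \frac{1}{9} + 58\right) = 37187 \cdot \frac{521}{9} = \frac{19374427}{9}$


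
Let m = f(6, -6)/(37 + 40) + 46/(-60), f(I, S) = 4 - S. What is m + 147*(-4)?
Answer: -1359751/2310 ≈ -588.64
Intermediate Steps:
m = -1471/2310 (m = (4 - 1*(-6))/(37 + 40) + 46/(-60) = (4 + 6)/77 + 46*(-1/60) = 10*(1/77) - 23/30 = 10/77 - 23/30 = -1471/2310 ≈ -0.63680)
m + 147*(-4) = -1471/2310 + 147*(-4) = -1471/2310 - 588 = -1359751/2310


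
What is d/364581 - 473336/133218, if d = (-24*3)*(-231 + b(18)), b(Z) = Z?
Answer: -1052631364/299807109 ≈ -3.5110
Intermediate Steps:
d = 15336 (d = (-24*3)*(-231 + 18) = -72*(-213) = 15336)
d/364581 - 473336/133218 = 15336/364581 - 473336/133218 = 15336*(1/364581) - 473336*1/133218 = 568/13503 - 236668/66609 = -1052631364/299807109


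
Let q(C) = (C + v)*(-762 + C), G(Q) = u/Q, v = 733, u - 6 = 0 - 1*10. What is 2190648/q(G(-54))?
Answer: -399245598/101795399 ≈ -3.9220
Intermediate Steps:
u = -4 (u = 6 + (0 - 1*10) = 6 + (0 - 10) = 6 - 10 = -4)
G(Q) = -4/Q
q(C) = (-762 + C)*(733 + C) (q(C) = (C + 733)*(-762 + C) = (733 + C)*(-762 + C) = (-762 + C)*(733 + C))
2190648/q(G(-54)) = 2190648/(-558546 + (-4/(-54))**2 - (-116)/(-54)) = 2190648/(-558546 + (-4*(-1/54))**2 - (-116)*(-1)/54) = 2190648/(-558546 + (2/27)**2 - 29*2/27) = 2190648/(-558546 + 4/729 - 58/27) = 2190648/(-407181596/729) = 2190648*(-729/407181596) = -399245598/101795399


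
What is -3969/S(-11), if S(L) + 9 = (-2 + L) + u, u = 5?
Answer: 3969/17 ≈ 233.47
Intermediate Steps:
S(L) = -6 + L (S(L) = -9 + ((-2 + L) + 5) = -9 + (3 + L) = -6 + L)
-3969/S(-11) = -3969/(-6 - 11) = -3969/(-17) = -3969*(-1)/17 = -81*(-49/17) = 3969/17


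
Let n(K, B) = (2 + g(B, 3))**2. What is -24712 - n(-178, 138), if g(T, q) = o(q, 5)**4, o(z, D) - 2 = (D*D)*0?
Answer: -25036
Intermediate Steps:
o(z, D) = 2 (o(z, D) = 2 + (D*D)*0 = 2 + D**2*0 = 2 + 0 = 2)
g(T, q) = 16 (g(T, q) = 2**4 = 16)
n(K, B) = 324 (n(K, B) = (2 + 16)**2 = 18**2 = 324)
-24712 - n(-178, 138) = -24712 - 1*324 = -24712 - 324 = -25036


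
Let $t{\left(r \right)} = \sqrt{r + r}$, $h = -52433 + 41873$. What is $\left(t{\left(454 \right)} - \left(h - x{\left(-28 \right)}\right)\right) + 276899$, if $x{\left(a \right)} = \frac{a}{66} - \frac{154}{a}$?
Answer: $\frac{18972629}{66} + 2 \sqrt{227} \approx 2.8749 \cdot 10^{5}$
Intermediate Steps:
$h = -10560$
$x{\left(a \right)} = - \frac{154}{a} + \frac{a}{66}$ ($x{\left(a \right)} = a \frac{1}{66} - \frac{154}{a} = \frac{a}{66} - \frac{154}{a} = - \frac{154}{a} + \frac{a}{66}$)
$t{\left(r \right)} = \sqrt{2} \sqrt{r}$ ($t{\left(r \right)} = \sqrt{2 r} = \sqrt{2} \sqrt{r}$)
$\left(t{\left(454 \right)} - \left(h - x{\left(-28 \right)}\right)\right) + 276899 = \left(\sqrt{2} \sqrt{454} + \left(\left(- \frac{154}{-28} + \frac{1}{66} \left(-28\right)\right) - -10560\right)\right) + 276899 = \left(2 \sqrt{227} + \left(\left(\left(-154\right) \left(- \frac{1}{28}\right) - \frac{14}{33}\right) + 10560\right)\right) + 276899 = \left(2 \sqrt{227} + \left(\left(\frac{11}{2} - \frac{14}{33}\right) + 10560\right)\right) + 276899 = \left(2 \sqrt{227} + \left(\frac{335}{66} + 10560\right)\right) + 276899 = \left(2 \sqrt{227} + \frac{697295}{66}\right) + 276899 = \left(\frac{697295}{66} + 2 \sqrt{227}\right) + 276899 = \frac{18972629}{66} + 2 \sqrt{227}$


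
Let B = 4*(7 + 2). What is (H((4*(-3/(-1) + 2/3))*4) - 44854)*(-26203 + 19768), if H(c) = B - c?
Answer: 288781350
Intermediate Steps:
B = 36 (B = 4*9 = 36)
H(c) = 36 - c
(H((4*(-3/(-1) + 2/3))*4) - 44854)*(-26203 + 19768) = ((36 - 4*(-3/(-1) + 2/3)*4) - 44854)*(-26203 + 19768) = ((36 - 4*(-3*(-1) + 2*(1/3))*4) - 44854)*(-6435) = ((36 - 4*(3 + 2/3)*4) - 44854)*(-6435) = ((36 - 4*(11/3)*4) - 44854)*(-6435) = ((36 - 44*4/3) - 44854)*(-6435) = ((36 - 1*176/3) - 44854)*(-6435) = ((36 - 176/3) - 44854)*(-6435) = (-68/3 - 44854)*(-6435) = -134630/3*(-6435) = 288781350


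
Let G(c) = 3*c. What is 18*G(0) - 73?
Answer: -73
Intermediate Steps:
18*G(0) - 73 = 18*(3*0) - 73 = 18*0 - 73 = 0 - 73 = -73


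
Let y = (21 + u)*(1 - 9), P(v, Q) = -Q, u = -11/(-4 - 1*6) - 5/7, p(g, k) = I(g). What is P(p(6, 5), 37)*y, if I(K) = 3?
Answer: 221556/35 ≈ 6330.2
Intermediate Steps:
p(g, k) = 3
u = 27/70 (u = -11/(-4 - 6) - 5*⅐ = -11/(-10) - 5/7 = -11*(-⅒) - 5/7 = 11/10 - 5/7 = 27/70 ≈ 0.38571)
y = -5988/35 (y = (21 + 27/70)*(1 - 9) = (1497/70)*(-8) = -5988/35 ≈ -171.09)
P(p(6, 5), 37)*y = -1*37*(-5988/35) = -37*(-5988/35) = 221556/35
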